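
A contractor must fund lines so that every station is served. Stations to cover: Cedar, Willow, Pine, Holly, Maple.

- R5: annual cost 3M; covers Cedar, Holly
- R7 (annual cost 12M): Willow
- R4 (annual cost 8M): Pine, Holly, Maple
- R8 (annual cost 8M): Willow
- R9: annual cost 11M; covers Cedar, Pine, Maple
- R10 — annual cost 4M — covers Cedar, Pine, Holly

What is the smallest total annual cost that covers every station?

Choose R5, R4, and R8: together they cover Cedar, Willow, Pine, Holly, Maple — every station.
Total annual cost: 3 + 8 + 8 = 19.

19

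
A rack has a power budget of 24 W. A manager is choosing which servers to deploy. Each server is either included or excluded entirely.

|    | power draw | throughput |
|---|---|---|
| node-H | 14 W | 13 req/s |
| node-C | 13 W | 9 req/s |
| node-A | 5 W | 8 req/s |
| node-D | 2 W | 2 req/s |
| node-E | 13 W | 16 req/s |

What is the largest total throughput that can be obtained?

Allowing fractional choices, the relaxed optimum would be about 29.7, but servers are indivisible.
node-A + node-D + node-E: power draw 5 + 2 + 13 = 20 ≤ 24, throughput 8 + 2 + 16 = 26.
node-A + node-E: power draw 5 + 13 = 18 ≤ 24, throughput 8 + 16 = 24.
node-H + node-A + node-D: power draw 14 + 5 + 2 = 21 ≤ 24, throughput 13 + 8 + 2 = 23.
Best is node-A, node-D, and node-E with total throughput 26.

26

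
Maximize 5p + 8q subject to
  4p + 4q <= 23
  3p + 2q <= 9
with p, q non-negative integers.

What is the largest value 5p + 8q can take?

The continuous relaxation peaks at (0, 4.5) with value 36.00; rounding to a feasible lattice point costs some objective.
(p,q)=(0,4): 4·0+4·4=16≤23, 3·0+2·4=8≤9, objective 32.
(p,q)=(1,3): 4·1+4·3=16≤23, 3·1+2·3=9≤9, objective 29.
(p,q)=(0,3): 4·0+4·3=12≤23, 3·0+2·3=6≤9, objective 24.
No feasible integer point exceeds 32.

32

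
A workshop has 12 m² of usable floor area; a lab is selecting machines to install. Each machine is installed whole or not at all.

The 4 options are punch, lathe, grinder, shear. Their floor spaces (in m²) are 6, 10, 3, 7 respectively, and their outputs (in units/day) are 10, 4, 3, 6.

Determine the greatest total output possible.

Treat it as a binary knapsack problem.
Take punch and grinder: floor space 6 + 3 = 9 ≤ 12, output 10 + 3 = 13.
No other feasible combination does better.

13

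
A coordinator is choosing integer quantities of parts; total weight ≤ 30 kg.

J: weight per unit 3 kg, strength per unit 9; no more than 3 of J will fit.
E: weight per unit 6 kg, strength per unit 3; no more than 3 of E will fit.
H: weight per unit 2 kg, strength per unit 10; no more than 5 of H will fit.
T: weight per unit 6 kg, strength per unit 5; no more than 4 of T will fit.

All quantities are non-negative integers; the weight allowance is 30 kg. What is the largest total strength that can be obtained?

82

Take 3×J, 5×H, and 1×T: weight 25 ≤ 30, strength 3·9 + 5·10 + 1·5 = 82.
H has the best ratio (10/2) and is taken to its limit of 5; remaining capacity is filled optimally with the others.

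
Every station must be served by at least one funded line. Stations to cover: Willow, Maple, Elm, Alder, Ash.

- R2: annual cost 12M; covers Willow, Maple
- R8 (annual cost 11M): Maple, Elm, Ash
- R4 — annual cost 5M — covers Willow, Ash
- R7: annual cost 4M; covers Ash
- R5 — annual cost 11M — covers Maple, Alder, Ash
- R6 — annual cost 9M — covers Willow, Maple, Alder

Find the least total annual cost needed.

The greedy cost-per-new-station heuristic would pick R4, R6, and R8 for 25, but a cheaper cover exists.
Choose R8 and R6: together they cover Willow, Maple, Elm, Alder, Ash — every station.
Total annual cost: 11 + 9 = 20.
No cover costs less than 20.

20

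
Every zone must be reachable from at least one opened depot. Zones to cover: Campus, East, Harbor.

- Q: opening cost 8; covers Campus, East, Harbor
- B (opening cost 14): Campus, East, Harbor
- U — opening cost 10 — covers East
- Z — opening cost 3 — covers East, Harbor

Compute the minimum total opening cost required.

8

The greedy cost-per-new-zone heuristic would pick Z and Q for 11, but a cheaper cover exists.
Q alone covers Campus, East, Harbor — every zone.
Total opening cost: 8.
No cover costs less than 8.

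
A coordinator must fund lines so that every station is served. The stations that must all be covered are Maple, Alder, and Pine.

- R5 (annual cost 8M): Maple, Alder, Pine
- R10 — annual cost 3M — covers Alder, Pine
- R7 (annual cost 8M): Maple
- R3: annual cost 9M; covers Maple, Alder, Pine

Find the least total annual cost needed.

This is a weighted set-cover instance.
The greedy cost-per-new-station heuristic would pick R10 and R5 for 11, but a cheaper cover exists.
R5 alone covers Maple, Alder, Pine — every station.
Total annual cost: 8.
No cover costs less than 8.

8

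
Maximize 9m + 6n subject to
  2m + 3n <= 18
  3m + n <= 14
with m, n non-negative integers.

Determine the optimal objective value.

(m,n)=(3,4) is feasible, giving 51.
(m,n)=(4,2) is feasible, giving 48.
(m,n)=(3,3) is feasible, giving 45.
The best lattice point is (3,4), giving 51.

51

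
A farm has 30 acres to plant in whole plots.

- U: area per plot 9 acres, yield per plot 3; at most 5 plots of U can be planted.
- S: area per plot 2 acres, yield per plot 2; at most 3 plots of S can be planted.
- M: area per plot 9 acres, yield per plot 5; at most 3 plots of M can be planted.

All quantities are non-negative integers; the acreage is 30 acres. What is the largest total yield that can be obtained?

1×S and 3×M: area 29 ≤ 30, yield 1·2 + 3·5 = 17.
3×S and 2×M: area 24 ≤ 30, yield 3·2 + 2·5 = 16.
Best is 17.

17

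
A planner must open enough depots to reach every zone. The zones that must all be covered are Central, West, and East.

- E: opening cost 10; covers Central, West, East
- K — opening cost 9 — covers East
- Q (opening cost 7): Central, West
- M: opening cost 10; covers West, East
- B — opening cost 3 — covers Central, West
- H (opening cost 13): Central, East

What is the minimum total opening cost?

E alone covers Central, West, East — every zone.
Total opening cost: 10.

10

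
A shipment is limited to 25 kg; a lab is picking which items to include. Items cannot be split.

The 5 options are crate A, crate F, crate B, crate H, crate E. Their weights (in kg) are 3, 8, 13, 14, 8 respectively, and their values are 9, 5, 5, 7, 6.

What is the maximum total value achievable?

22

Allowing fractional choices, the relaxed optimum would be about 23.0, but items are indivisible.
crate A + crate F + crate H: weight 3 + 8 + 14 = 25 ≤ 25, value 9 + 5 + 7 = 21.
crate A + crate H + crate E: weight 3 + 14 + 8 = 25 ≤ 25, value 9 + 7 + 6 = 22.
crate A + crate F + crate E: weight 3 + 8 + 8 = 19 ≤ 25, value 9 + 5 + 6 = 20.
Best is crate A, crate H, and crate E with total value 22.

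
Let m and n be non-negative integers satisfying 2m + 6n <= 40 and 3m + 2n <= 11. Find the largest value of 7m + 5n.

27

Relaxing integrality, the LP optimum is 27.50 at (m,n) = (0, 5.5), which is not an integer point.
(m,n)=(1,4): 2·1+6·4=26≤40, 3·1+2·4=11≤11, objective 27.
(m,n)=(0,5): 2·0+6·5=30≤40, 3·0+2·5=10≤11, objective 25.
(m,n)=(1,3): 2·1+6·3=20≤40, 3·1+2·3=9≤11, objective 22.
No feasible integer point exceeds 27.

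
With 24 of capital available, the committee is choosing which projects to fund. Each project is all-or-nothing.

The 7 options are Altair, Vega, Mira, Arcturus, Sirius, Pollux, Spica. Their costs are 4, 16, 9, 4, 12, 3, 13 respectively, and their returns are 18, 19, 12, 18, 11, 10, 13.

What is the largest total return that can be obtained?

59

Altair + Arcturus + Sirius + Pollux: cost 4 + 4 + 12 + 3 = 23 ≤ 24, return 18 + 18 + 11 + 10 = 57.
Altair + Mira + Arcturus + Pollux: cost 4 + 9 + 4 + 3 = 20 ≤ 24, return 18 + 12 + 18 + 10 = 58.
Altair + Arcturus + Pollux + Spica: cost 4 + 4 + 3 + 13 = 24 ≤ 24, return 18 + 18 + 10 + 13 = 59.
Best is Altair, Arcturus, Pollux, and Spica with total return 59.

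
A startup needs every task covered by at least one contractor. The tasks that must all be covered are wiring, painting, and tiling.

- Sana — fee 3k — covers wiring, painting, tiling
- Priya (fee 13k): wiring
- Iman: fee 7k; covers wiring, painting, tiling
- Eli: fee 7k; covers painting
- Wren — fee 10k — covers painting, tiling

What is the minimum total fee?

Sana alone covers wiring, painting, tiling — every task.
Total fee: 3.
No cover costs less than 3.

3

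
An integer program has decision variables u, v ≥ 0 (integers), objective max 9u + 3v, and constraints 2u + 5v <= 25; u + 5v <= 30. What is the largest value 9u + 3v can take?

(u,v)=(12,0) is feasible, giving 108.
(u,v)=(11,0) is feasible, giving 99.
The best lattice point is (12,0), giving 108.

108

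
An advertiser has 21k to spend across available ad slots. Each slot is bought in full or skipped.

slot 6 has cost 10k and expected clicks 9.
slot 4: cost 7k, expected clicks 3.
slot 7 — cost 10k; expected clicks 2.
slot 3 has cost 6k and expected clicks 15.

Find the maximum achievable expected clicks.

24

This is a 0-1 knapsack instance.
Allowing fractional choices, the relaxed optimum would be about 26.1, but ad slots are indivisible.
slot 4 + slot 3: cost 7 + 6 = 13 ≤ 21, expected clicks 3 + 15 = 18.
slot 7 + slot 3: cost 10 + 6 = 16 ≤ 21, expected clicks 2 + 15 = 17.
slot 6 + slot 3: cost 10 + 6 = 16 ≤ 21, expected clicks 9 + 15 = 24.
Best is slot 6 and slot 3 with total expected clicks 24.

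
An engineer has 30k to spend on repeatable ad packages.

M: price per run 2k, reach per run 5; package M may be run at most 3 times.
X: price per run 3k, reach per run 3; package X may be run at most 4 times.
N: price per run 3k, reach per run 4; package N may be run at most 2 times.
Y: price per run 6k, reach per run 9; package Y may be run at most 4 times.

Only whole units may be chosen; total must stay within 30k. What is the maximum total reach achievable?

3×M and 4×Y: price 30 ≤ 30, reach 3·5 + 4·9 = 51.
3×M, 2×N, and 3×Y: price 30 ≤ 30, reach 3·5 + 2·4 + 3·9 = 50.
Best is 51.

51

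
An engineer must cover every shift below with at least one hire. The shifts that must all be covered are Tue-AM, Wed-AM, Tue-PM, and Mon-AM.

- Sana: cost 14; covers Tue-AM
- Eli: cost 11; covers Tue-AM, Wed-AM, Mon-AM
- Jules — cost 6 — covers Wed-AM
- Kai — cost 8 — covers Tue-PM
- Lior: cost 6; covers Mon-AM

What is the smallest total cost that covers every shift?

Choose Eli and Kai: together they cover Tue-AM, Wed-AM, Tue-PM, Mon-AM — every shift.
Total cost: 11 + 8 = 19.
No cover costs less than 19.

19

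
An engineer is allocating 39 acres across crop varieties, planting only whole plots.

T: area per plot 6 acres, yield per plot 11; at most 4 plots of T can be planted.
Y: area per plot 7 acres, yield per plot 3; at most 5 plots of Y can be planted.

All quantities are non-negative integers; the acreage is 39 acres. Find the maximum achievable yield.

This is a bounded integer knapsack.
T has the best ratio (11/6); taking only T gives at most 4×11 = 44 (stopped by the supply cap of 4).
Mixing does better — 4×T and 2×Y: area 38 ≤ 39, yield 4·11 + 2·3 = 50.

50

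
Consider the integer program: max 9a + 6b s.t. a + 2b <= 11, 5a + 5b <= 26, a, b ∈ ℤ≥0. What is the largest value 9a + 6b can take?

45

(a,b)=(5,0): 1·5+2·0=5≤11, 5·5+5·0=25≤26, objective 45.
(a,b)=(4,1): 1·4+2·1=6≤11, 5·4+5·1=25≤26, objective 42.
(a,b)=(4,0): 1·4+2·0=4≤11, 5·4+5·0=20≤26, objective 36.
Maximum is 45 at (a,b)=(5,0).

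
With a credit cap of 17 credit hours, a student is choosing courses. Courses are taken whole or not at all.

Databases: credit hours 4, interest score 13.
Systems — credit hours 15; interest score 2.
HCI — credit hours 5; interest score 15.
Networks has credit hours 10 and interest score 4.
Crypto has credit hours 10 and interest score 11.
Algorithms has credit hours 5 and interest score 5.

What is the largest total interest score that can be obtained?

This is a 0-1 knapsack instance.
Take Databases, HCI, and Algorithms: credit hours 4 + 5 + 5 = 14 ≤ 17, interest score 13 + 15 + 5 = 33.
No other feasible combination does better.

33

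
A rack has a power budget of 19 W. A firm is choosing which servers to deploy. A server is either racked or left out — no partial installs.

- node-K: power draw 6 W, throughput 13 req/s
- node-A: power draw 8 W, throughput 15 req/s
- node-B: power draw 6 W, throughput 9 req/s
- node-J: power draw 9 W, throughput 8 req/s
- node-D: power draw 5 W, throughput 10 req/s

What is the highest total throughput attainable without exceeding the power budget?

38

This is an integer program with binary decision variables.
node-K + node-B + node-D: power draw 6 + 6 + 5 = 17 ≤ 19, throughput 13 + 9 + 10 = 32.
node-K + node-A + node-D: power draw 6 + 8 + 5 = 19 ≤ 19, throughput 13 + 15 + 10 = 38.
node-A + node-B + node-D: power draw 8 + 6 + 5 = 19 ≤ 19, throughput 15 + 9 + 10 = 34.
Best is node-K, node-A, and node-D with total throughput 38.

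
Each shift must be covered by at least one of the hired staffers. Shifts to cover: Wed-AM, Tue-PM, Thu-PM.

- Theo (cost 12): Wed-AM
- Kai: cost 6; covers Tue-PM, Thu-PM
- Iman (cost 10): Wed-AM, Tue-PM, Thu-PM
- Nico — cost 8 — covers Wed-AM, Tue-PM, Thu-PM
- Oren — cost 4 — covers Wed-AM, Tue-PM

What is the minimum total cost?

This is an integer covering problem.
Nico alone covers Wed-AM, Tue-PM, Thu-PM — every shift.
Total cost: 8.

8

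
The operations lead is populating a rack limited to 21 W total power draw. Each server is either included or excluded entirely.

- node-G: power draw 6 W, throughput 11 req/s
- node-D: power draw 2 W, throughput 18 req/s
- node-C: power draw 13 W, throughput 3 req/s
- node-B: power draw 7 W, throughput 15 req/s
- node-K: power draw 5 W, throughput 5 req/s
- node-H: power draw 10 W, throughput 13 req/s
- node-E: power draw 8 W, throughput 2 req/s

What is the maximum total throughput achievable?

49

This is an integer program with binary decision variables.
Allowing fractional choices, the relaxed optimum would be about 51.8, but servers are indivisible.
node-G + node-D + node-B + node-K: power draw 6 + 2 + 7 + 5 = 20 ≤ 21, throughput 11 + 18 + 15 + 5 = 49.
node-G + node-D + node-B: power draw 6 + 2 + 7 = 15 ≤ 21, throughput 11 + 18 + 15 = 44.
node-D + node-B + node-H: power draw 2 + 7 + 10 = 19 ≤ 21, throughput 18 + 15 + 13 = 46.
Best is node-G, node-D, node-B, and node-K with total throughput 49.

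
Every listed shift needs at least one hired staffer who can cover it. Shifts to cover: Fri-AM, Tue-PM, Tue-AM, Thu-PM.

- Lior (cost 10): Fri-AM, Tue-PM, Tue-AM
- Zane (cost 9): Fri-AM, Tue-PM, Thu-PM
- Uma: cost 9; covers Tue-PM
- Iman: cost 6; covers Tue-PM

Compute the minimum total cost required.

19

Choose Lior and Zane: together they cover Fri-AM, Tue-PM, Tue-AM, Thu-PM — every shift.
Total cost: 10 + 9 = 19.
No cover costs less than 19.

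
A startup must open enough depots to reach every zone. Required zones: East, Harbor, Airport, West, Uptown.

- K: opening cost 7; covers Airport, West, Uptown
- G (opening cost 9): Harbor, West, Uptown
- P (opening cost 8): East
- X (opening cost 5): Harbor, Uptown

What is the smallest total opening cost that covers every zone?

Choose K, P, and X: together they cover East, Harbor, Airport, West, Uptown — every zone.
Total opening cost: 7 + 8 + 5 = 20.
No cover costs less than 20.

20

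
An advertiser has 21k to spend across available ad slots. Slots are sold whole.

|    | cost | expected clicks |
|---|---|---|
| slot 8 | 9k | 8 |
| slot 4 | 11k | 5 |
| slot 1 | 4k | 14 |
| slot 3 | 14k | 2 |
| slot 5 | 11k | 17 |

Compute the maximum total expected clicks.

31

Treat it as a binary knapsack problem.
slot 1 + slot 5: cost 4 + 11 = 15 ≤ 21, expected clicks 14 + 17 = 31.
slot 8 + slot 5: cost 9 + 11 = 20 ≤ 21, expected clicks 8 + 17 = 25.
Best is slot 1 and slot 5 with total expected clicks 31.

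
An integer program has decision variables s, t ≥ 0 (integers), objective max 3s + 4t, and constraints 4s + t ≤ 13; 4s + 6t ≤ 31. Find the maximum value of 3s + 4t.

The continuous relaxation peaks at (2.35, 3.6) with value 21.45; rounding to a feasible lattice point costs some objective.
(s,t)=(0,5): 4·0+1·5=5≤13, 4·0+6·5=30≤31, objective 20.
(s,t)=(1,4): 4·1+1·4=8≤13, 4·1+6·4=28≤31, objective 19.
(s,t)=(2,3): 4·2+1·3=11≤13, 4·2+6·3=26≤31, objective 18.
Maximum is 20 at (s,t)=(0,5).

20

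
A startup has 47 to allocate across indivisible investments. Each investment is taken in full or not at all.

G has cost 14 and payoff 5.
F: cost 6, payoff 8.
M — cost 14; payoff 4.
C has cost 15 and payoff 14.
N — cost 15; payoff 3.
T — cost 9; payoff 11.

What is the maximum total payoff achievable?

This is an integer program with binary decision variables.
G + F + C + T: cost 14 + 6 + 15 + 9 = 44 ≤ 47, payoff 5 + 8 + 14 + 11 = 38.
F + M + C + T: cost 6 + 14 + 15 + 9 = 44 ≤ 47, payoff 8 + 4 + 14 + 11 = 37.
Best is G, F, C, and T with total payoff 38.

38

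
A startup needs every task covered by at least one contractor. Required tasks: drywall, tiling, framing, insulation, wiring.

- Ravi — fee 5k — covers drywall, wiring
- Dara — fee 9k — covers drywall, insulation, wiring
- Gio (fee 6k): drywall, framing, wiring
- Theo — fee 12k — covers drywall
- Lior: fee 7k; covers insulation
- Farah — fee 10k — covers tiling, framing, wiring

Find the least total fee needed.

19

The greedy cost-per-new-task heuristic would pick Gio, Lior, and Farah for 23, but a cheaper cover exists.
Choose Dara and Farah: together they cover drywall, tiling, framing, insulation, wiring — every task.
Total fee: 9 + 10 = 19.
No cover costs less than 19.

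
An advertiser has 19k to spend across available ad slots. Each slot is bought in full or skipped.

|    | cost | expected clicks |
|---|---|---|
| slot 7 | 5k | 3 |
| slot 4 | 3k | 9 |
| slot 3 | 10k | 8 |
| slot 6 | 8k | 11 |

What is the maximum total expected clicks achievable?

Allowing fractional choices, the relaxed optimum would be about 26.4, but ad slots are indivisible.
slot 7 + slot 4 + slot 3: cost 5 + 3 + 10 = 18 ≤ 19, expected clicks 3 + 9 + 8 = 20.
slot 4 + slot 6: cost 3 + 8 = 11 ≤ 19, expected clicks 9 + 11 = 20.
slot 7 + slot 4 + slot 6: cost 5 + 3 + 8 = 16 ≤ 19, expected clicks 3 + 9 + 11 = 23.
Best is slot 7, slot 4, and slot 6 with total expected clicks 23.

23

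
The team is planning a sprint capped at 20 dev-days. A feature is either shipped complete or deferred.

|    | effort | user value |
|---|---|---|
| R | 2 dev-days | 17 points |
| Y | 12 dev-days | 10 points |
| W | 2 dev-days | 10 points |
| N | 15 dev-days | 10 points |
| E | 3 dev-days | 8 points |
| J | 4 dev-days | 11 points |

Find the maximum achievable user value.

This is an integer program with binary decision variables.
Take R, Y, W, and J: effort 2 + 12 + 2 + 4 = 20 ≤ 20, user value 17 + 10 + 10 + 11 = 48.
No other feasible combination does better.

48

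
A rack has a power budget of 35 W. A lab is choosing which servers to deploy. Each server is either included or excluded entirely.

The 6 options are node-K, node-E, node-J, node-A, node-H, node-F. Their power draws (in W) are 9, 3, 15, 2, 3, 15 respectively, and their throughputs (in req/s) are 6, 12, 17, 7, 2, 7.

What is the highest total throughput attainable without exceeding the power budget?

44

This is an integer program with binary decision variables.
Take node-K, node-E, node-J, node-A, and node-H: power draw 9 + 3 + 15 + 2 + 3 = 32 ≤ 35, throughput 6 + 12 + 17 + 7 + 2 = 44.
No other feasible combination does better.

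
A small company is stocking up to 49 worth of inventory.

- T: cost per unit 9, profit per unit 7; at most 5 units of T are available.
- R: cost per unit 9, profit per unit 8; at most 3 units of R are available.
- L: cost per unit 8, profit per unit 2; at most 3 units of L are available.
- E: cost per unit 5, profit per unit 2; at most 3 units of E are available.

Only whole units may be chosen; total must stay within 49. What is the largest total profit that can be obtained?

R has the best ratio (8/9); taking only R gives at most 3×8 = 24 (stopped by the supply cap of 3).
Mixing does better — 2×T and 3×R: cost 45 ≤ 49, profit 2·7 + 3·8 = 38.

38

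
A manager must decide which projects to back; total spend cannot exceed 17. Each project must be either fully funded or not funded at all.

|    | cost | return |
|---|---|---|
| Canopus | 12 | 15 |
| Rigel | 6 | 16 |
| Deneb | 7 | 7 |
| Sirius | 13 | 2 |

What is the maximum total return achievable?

23

Allowing fractional choices, the relaxed optimum would be about 29.8, but projects are indivisible.
Canopus: cost 12 ≤ 17, return 15.
Rigel + Deneb: cost 6 + 7 = 13 ≤ 17, return 16 + 7 = 23.
Rigel: cost 6 ≤ 17, return 16.
Best is Rigel and Deneb with total return 23.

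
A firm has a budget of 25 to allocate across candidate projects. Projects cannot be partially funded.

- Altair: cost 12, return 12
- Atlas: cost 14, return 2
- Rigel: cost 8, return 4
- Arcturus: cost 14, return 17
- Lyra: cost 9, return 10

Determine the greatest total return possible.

27

Take Arcturus and Lyra: cost 14 + 9 = 23 ≤ 25, return 17 + 10 = 27.
No other feasible combination does better.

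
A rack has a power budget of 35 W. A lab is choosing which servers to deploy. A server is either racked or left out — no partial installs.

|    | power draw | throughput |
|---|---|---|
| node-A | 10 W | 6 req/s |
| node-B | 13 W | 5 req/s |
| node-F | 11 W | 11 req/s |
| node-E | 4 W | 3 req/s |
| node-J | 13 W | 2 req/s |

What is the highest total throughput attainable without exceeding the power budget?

22

Take node-A, node-B, and node-F: power draw 10 + 13 + 11 = 34 ≤ 35, throughput 6 + 5 + 11 = 22.
No other feasible combination does better.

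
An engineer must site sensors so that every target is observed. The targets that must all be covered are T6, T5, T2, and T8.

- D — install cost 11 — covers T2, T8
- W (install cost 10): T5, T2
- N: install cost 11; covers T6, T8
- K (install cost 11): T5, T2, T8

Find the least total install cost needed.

21

Choose W and N: together they cover T6, T5, T2, T8 — every target.
Total install cost: 10 + 11 = 21.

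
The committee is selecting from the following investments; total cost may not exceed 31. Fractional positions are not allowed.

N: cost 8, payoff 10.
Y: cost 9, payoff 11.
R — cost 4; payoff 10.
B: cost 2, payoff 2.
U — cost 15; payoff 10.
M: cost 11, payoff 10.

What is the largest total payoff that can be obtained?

33

Treat it as a binary knapsack problem.
Allowing fractional choices, the relaxed optimum would be about 40.3, but investments are indivisible.
Y + R + B + M: cost 9 + 4 + 2 + 11 = 26 ≤ 31, payoff 11 + 10 + 2 + 10 = 33.
Y + R + B + U: cost 9 + 4 + 2 + 15 = 30 ≤ 31, payoff 11 + 10 + 2 + 10 = 33.
N + Y + R + B: cost 8 + 9 + 4 + 2 = 23 ≤ 31, payoff 10 + 11 + 10 + 2 = 33.
The maximum payoff is 33; one optimal choice is N, Y, R, and B.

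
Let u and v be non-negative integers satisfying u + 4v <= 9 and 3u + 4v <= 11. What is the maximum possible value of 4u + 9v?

22

(u,v)=(1,2): 1·1+4·2=9≤9, 3·1+4·2=11≤11, objective 22.
(u,v)=(0,2): 1·0+4·2=8≤9, 3·0+4·2=8≤11, objective 18.
No feasible integer point exceeds 22.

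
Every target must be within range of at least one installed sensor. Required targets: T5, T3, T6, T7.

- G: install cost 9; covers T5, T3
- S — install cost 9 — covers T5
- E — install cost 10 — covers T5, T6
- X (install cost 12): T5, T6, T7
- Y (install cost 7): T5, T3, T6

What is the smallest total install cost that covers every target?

This is a weighted set-cover instance.
Choose X and Y: together they cover T5, T3, T6, T7 — every target.
Total install cost: 12 + 7 = 19.
No cover costs less than 19.

19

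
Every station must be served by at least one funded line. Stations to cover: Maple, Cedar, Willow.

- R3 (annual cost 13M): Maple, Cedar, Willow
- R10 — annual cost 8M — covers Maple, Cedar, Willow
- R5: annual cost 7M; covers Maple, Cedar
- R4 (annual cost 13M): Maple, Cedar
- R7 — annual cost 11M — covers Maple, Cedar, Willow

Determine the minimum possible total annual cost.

R10 alone covers Maple, Cedar, Willow — every station.
Total annual cost: 8.
No cover costs less than 8.

8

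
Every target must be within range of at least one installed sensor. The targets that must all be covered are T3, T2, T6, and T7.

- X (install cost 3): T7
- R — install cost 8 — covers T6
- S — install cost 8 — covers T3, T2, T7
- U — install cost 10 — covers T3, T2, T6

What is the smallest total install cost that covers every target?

The greedy cost-per-new-target heuristic would pick S and R for 16, but a cheaper cover exists.
Choose X and U: together they cover T3, T2, T6, T7 — every target.
Total install cost: 3 + 10 = 13.
No cover costs less than 13.

13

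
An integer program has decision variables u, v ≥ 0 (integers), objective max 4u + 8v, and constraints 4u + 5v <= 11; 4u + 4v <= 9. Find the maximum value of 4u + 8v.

(u,v)=(0,2) is feasible, giving 16.
(u,v)=(1,1) is feasible, giving 12.
(u,v)=(0,1) is feasible, giving 8.
No feasible integer point exceeds 16.

16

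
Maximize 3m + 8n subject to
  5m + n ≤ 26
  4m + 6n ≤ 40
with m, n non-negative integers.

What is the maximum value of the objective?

51

(m,n)=(1,6): 5·1+1·6=11≤26, 4·1+6·6=40≤40, objective 51.
(m,n)=(0,6): 5·0+1·6=6≤26, 4·0+6·6=36≤40, objective 48.
(m,n)=(2,5): 5·2+1·5=15≤26, 4·2+6·5=38≤40, objective 46.
(m,n)=(1,5): 5·1+1·5=10≤26, 4·1+6·5=34≤40, objective 43.
Maximum is 51 at (m,n)=(1,6).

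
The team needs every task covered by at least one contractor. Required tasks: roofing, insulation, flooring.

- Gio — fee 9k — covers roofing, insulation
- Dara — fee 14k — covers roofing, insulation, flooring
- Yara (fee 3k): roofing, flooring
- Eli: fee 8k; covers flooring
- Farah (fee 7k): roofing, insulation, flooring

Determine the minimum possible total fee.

7

The greedy cost-per-new-task heuristic would pick Yara and Farah for 10, but a cheaper cover exists.
Farah alone covers roofing, insulation, flooring — every task.
Total fee: 7.
No cover costs less than 7.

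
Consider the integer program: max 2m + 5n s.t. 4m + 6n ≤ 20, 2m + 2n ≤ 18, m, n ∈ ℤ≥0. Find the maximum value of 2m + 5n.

15

(m,n)=(0,3): 4·0+6·3=18≤20, 2·0+2·3=6≤18, objective 15.
(m,n)=(1,2): 4·1+6·2=16≤20, 2·1+2·2=6≤18, objective 12.
Maximum is 15 at (m,n)=(0,3).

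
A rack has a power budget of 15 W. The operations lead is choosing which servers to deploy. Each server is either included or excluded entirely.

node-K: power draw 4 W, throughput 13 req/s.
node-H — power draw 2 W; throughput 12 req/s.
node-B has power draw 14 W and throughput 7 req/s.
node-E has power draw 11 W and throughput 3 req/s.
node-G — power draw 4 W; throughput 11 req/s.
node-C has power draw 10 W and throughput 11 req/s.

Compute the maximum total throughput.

node-K + node-G: power draw 4 + 4 = 8 ≤ 15, throughput 13 + 11 = 24.
node-K + node-H: power draw 4 + 2 = 6 ≤ 15, throughput 13 + 12 = 25.
node-K + node-H + node-G: power draw 4 + 2 + 4 = 10 ≤ 15, throughput 13 + 12 + 11 = 36.
Best is node-K, node-H, and node-G with total throughput 36.

36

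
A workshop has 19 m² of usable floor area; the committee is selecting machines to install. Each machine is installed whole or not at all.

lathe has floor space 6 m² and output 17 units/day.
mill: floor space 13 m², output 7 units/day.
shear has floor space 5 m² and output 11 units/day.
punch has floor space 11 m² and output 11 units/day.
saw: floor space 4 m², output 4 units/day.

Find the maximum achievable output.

lathe + shear: floor space 6 + 5 = 11 ≤ 19, output 17 + 11 = 28.
lathe + punch: floor space 6 + 11 = 17 ≤ 19, output 17 + 11 = 28.
lathe + shear + saw: floor space 6 + 5 + 4 = 15 ≤ 19, output 17 + 11 + 4 = 32.
Best is lathe, shear, and saw with total output 32.

32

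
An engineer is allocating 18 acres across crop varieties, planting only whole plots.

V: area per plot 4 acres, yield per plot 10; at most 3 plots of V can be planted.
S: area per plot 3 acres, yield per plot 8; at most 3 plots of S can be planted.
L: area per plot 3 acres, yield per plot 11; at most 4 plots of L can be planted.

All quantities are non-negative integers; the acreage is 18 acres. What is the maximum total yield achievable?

60

L has the best ratio (11/3); taking only L gives at most 4×11 = 44 (stopped by the supply cap of 4).
Mixing does better — 2×S and 4×L: area 18 ≤ 18, yield 2·8 + 4·11 = 60.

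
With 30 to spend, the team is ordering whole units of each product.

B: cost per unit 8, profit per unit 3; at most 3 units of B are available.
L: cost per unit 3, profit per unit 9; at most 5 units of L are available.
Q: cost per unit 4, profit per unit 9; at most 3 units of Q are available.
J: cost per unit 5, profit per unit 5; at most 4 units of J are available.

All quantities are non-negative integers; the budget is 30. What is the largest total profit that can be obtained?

Take 5×L and 3×Q: cost 27 ≤ 30, profit 5·9 + 3·9 = 72.
L has the best ratio (9/3) and is taken to its limit of 5; remaining capacity is filled optimally with the others.

72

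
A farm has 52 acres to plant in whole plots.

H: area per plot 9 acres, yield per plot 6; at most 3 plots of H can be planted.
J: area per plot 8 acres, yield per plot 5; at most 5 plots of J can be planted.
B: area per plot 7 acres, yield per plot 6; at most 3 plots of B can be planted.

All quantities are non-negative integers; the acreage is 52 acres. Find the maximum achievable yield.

2×H, 1×J, and 3×B: area 47 ≤ 52, yield 2·6 + 1·5 + 3·6 = 35.
3×H and 3×B: area 48 ≤ 52, yield 3·6 + 3·6 = 36.
Best is 36.

36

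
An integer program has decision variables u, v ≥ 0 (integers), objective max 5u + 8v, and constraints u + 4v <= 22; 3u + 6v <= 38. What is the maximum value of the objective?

The continuous relaxation peaks at (12.7, 0) with value 63.33; rounding to a feasible lattice point costs some objective.
(u,v)=(12,0): 1·12+4·0=12≤22, 3·12+6·0=36≤38, objective 60.
(u,v)=(11,0): 1·11+4·0=11≤22, 3·11+6·0=33≤38, objective 55.
The best lattice point is (12,0), giving 60.

60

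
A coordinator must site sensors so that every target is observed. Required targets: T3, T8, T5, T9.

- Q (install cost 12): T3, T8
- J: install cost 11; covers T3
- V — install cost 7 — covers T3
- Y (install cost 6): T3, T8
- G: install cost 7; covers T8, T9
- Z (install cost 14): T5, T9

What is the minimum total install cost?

This is an integer covering problem.
The greedy cost-per-new-target heuristic would pick Y, G, and Z for 27, but a cheaper cover exists.
Choose Y and Z: together they cover T3, T8, T5, T9 — every target.
Total install cost: 6 + 14 = 20.
No cover costs less than 20.

20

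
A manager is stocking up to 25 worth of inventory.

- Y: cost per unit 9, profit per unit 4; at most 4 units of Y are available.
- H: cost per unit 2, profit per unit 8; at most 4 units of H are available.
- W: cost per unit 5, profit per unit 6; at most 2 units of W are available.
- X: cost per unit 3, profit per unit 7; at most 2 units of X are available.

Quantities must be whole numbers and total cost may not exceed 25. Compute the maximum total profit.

58

4×H, 1×W, and 2×X: cost 19 ≤ 25, profit 4·8 + 1·6 + 2·7 = 52.
4×H, 2×W, and 2×X: cost 24 ≤ 25, profit 4·8 + 2·6 + 2·7 = 58.
Best is 58.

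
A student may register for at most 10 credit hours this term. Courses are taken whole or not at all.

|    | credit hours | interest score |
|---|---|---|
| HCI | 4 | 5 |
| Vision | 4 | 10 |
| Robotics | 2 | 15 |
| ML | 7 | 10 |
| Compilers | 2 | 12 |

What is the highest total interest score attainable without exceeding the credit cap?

37

Allowing fractional choices, the relaxed optimum would be about 39.9, but courses are indivisible.
HCI + Robotics + Compilers: credit hours 4 + 2 + 2 = 8 ≤ 10, interest score 5 + 15 + 12 = 32.
Vision + Robotics + Compilers: credit hours 4 + 2 + 2 = 8 ≤ 10, interest score 10 + 15 + 12 = 37.
Best is Vision, Robotics, and Compilers with total interest score 37.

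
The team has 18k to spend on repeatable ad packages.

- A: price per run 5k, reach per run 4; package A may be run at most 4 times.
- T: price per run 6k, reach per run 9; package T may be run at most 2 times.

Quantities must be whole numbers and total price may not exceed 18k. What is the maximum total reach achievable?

22

T has the best ratio (9/6); taking only T gives at most 2×9 = 18 (stopped by the supply cap of 2).
Mixing does better — 1×A and 2×T: price 17 ≤ 18, reach 1·4 + 2·9 = 22.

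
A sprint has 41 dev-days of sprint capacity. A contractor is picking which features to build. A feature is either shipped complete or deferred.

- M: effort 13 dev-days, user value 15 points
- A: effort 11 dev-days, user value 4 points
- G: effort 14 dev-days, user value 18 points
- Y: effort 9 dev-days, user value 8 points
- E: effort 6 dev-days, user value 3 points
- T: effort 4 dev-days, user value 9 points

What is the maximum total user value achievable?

50

Treat it as a binary knapsack problem.
Take M, G, Y, and T: effort 13 + 14 + 9 + 4 = 40 ≤ 41, user value 15 + 18 + 8 + 9 = 50.
No other feasible combination does better.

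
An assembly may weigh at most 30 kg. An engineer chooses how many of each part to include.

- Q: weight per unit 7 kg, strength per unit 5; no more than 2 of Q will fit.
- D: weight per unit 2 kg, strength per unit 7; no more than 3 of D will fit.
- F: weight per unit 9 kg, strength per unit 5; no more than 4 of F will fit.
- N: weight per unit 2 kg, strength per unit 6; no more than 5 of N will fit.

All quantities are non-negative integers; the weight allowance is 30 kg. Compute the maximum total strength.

61

D has the best ratio (7/2); taking only D gives at most 3×7 = 21 (stopped by the supply cap of 3).
Mixing does better — 2×Q, 3×D, and 5×N: weight 30 ≤ 30, strength 2·5 + 3·7 + 5·6 = 61.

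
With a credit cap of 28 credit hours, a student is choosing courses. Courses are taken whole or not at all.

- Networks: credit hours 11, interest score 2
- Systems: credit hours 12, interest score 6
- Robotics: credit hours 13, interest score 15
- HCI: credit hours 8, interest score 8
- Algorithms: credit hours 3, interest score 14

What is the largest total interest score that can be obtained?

37

Allowing fractional choices, the relaxed optimum would be about 39.0, but courses are indivisible.
Networks + Robotics + Algorithms: credit hours 11 + 13 + 3 = 27 ≤ 28, interest score 2 + 15 + 14 = 31.
Systems + Robotics + Algorithms: credit hours 12 + 13 + 3 = 28 ≤ 28, interest score 6 + 15 + 14 = 35.
Robotics + HCI + Algorithms: credit hours 13 + 8 + 3 = 24 ≤ 28, interest score 15 + 8 + 14 = 37.
Best is Robotics, HCI, and Algorithms with total interest score 37.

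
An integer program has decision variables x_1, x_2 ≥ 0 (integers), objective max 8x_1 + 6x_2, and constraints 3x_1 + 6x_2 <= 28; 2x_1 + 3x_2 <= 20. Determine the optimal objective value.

The continuous relaxation peaks at (9.33, 0) with value 74.67; rounding to a feasible lattice point costs some objective.
(x_1,x_2)=(9,0): 3·9+6·0=27≤28, 2·9+3·0=18≤20, objective 72.
(x_1,x_2)=(8,0): 3·8+6·0=24≤28, 2·8+3·0=16≤20, objective 64.
The best lattice point is (9,0), giving 72.

72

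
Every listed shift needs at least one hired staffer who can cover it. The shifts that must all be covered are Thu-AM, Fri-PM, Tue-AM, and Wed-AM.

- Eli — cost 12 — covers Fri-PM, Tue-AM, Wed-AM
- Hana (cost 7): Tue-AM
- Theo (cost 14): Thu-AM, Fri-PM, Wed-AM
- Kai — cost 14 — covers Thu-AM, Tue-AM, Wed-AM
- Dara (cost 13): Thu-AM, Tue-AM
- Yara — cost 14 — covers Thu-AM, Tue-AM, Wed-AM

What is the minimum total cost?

This is an integer covering problem.
The greedy cost-per-new-shift heuristic would pick Eli and Dara for 25, but a cheaper cover exists.
Choose Hana and Theo: together they cover Thu-AM, Fri-PM, Tue-AM, Wed-AM — every shift.
Total cost: 7 + 14 = 21.
No cover costs less than 21.

21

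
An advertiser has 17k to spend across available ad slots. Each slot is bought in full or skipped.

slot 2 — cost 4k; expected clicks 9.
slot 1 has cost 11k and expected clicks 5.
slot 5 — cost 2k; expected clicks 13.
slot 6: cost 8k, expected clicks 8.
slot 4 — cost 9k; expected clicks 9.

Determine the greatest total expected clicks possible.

31

slot 2 + slot 5 + slot 4: cost 4 + 2 + 9 = 15 ≤ 17, expected clicks 9 + 13 + 9 = 31.
slot 2 + slot 5 + slot 6: cost 4 + 2 + 8 = 14 ≤ 17, expected clicks 9 + 13 + 8 = 30.
Best is slot 2, slot 5, and slot 4 with total expected clicks 31.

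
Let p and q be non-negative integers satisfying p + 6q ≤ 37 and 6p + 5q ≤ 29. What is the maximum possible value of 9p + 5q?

Relaxing integrality, the LP optimum is 43.50 at (p,q) = (4.83, 0), which is not an integer point.
(p,q)=(4,1): 1·4+6·1=10≤37, 6·4+5·1=29≤29, objective 41.
(p,q)=(3,2): 1·3+6·2=15≤37, 6·3+5·2=28≤29, objective 37.
Maximum is 41 at (p,q)=(4,1).

41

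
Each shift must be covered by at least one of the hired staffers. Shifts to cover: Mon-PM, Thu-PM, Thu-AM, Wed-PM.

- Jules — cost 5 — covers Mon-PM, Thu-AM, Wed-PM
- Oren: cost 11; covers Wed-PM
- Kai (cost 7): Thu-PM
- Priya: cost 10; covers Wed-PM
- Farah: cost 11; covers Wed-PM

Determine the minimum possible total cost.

Choose Jules and Kai: together they cover Mon-PM, Thu-PM, Thu-AM, Wed-PM — every shift.
Total cost: 5 + 7 = 12.
No cover costs less than 12.

12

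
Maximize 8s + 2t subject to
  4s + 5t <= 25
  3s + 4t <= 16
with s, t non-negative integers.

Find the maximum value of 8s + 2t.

Relaxing integrality, the LP optimum is 42.67 at (s,t) = (5.33, 0), which is not an integer point.
(s,t)=(5,0): 4·5+5·0=20≤25, 3·5+4·0=15≤16, objective 40.
(s,t)=(4,1): 4·4+5·1=21≤25, 3·4+4·1=16≤16, objective 34.
(s,t)=(4,0): 4·4+5·0=16≤25, 3·4+4·0=12≤16, objective 32.
The best lattice point is (5,0), giving 40.

40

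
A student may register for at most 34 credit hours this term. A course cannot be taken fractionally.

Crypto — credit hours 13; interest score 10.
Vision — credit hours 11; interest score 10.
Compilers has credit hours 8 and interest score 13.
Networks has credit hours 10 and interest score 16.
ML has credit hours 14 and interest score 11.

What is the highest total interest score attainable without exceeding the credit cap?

This is an integer program with binary decision variables.
Take Compilers, Networks, and ML: credit hours 8 + 10 + 14 = 32 ≤ 34, interest score 13 + 16 + 11 = 40.
No other feasible combination does better.

40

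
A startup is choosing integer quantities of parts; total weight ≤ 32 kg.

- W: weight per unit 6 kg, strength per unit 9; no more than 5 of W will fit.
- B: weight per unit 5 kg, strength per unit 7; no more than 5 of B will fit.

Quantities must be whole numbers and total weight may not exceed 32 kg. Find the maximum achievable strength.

W has the best ratio (9/6); taking only W gives at most 5×9 = 45 (stopped by the weight limit).
Mixing does better — 2×W and 4×B: weight 32 ≤ 32, strength 2·9 + 4·7 = 46.

46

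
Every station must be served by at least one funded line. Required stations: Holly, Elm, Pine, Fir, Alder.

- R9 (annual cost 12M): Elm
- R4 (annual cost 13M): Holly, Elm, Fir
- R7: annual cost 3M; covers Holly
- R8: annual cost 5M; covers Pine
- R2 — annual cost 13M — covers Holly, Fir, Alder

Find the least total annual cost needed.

This is an integer covering problem.
The greedy cost-per-new-station heuristic would pick R7, R8, R4, and R2 for 34, but a cheaper cover exists.
Choose R9, R8, and R2: together they cover Holly, Elm, Pine, Fir, Alder — every station.
Total annual cost: 12 + 5 + 13 = 30.
No cover costs less than 30.

30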